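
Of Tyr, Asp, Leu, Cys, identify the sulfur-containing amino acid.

Only Cys (C) and Met (M) have a sulfur atom in the side chain.
Of the listed options, only Cys belongs to this group.

Cys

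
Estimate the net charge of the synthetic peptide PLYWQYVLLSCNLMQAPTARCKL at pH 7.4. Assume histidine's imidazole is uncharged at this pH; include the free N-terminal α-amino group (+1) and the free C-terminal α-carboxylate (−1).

The side chains ionized at physiological pH are Lys/Arg (+1) and Asp/Glu (−1); with His treated as neutral, nothing else contributes.
Positive (K, R): R20, K22 → +2.
Negative (D, E): none → −0.
The N-terminus (+1) and C-terminus (−1) cancel.
Net charge = (+2) + (−0) = +2.

+2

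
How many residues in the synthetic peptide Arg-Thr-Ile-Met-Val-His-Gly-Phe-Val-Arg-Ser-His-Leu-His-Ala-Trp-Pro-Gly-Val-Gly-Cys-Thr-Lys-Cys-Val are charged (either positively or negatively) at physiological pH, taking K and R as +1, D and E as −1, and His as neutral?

3

Charged side chains at pH ~7.4: K, R (positive); D, E (negative).
Matching residues: Arg1, Arg10, Lys23.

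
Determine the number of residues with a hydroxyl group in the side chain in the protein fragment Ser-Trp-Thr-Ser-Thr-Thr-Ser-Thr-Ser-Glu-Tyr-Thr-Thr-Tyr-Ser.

13

S, T, and Y are the three residues with a side-chain hydroxyl.
Matching residues: Ser1, Thr3, Ser4, Thr5, Thr6, Ser7, Thr8, Ser9, Tyr11, Thr12, Thr13, Tyr14, Ser15.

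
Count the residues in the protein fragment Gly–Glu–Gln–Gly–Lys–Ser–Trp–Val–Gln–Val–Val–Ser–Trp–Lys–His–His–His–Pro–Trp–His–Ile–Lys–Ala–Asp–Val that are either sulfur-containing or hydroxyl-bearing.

2

Sulfur-containing: C, M. Hydroxyl-bearing: S, T, Y.
Sulfur-containing residues here: none (0).
Hydroxyl-bearing residues here: Ser6, Ser12 (2).
The two groups share no amino acid, so total = 0 + 2 = 2.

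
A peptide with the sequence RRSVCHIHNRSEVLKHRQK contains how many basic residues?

9

The basic amino acids are Lys (K), Arg (R), and His (H).
Matching residues: R1, R2, H6, H8, R10, K15, H16, R17, K19.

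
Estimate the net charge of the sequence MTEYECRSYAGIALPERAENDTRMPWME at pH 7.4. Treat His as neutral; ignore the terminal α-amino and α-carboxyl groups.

-3

The side chains ionized at physiological pH are Lys/Arg (+1) and Asp/Glu (−1); with His treated as neutral, nothing else contributes.
Positive (K, R): R7, R17, R23 → +3.
Negative (D, E): E3, E5, E16, E19, D21, E28 → −6.
Net charge = (+3) + (−6) = −3.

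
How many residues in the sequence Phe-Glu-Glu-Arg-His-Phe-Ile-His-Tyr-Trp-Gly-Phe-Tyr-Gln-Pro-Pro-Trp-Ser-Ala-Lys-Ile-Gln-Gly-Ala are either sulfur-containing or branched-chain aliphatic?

Sulfur-containing: C, M. Branched-chain aliphatic: I, L, V.
Sulfur-containing residues here: none (0).
Branched-chain aliphatic residues here: Ile7, Ile21 (2).
The two groups share no amino acid, so total = 0 + 2 = 2.

2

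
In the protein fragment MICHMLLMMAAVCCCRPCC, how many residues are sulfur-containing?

10

Cysteine (C, thiol) and methionine (M, thioether) are the two sulfur-containing amino acids.
Matching residues: M1, C3, M5, M8, M9, C13, C14, C15, C18, C19.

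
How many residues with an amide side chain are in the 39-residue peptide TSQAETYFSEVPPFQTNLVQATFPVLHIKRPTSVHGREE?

4

Only N (asparagine) and Q (glutamine) carry a side-chain carboxamide.
Matching residues: Q3, Q15, N17, Q20.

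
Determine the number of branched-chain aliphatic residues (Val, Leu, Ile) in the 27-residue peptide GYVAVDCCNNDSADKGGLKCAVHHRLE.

Matching residues: V3, V5, L18, V22, L26.

5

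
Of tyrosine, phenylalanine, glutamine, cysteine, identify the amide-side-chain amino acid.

Only N (asparagine) and Q (glutamine) carry a side-chain carboxamide.
Of the listed options, only glutamine belongs to this group.

glutamine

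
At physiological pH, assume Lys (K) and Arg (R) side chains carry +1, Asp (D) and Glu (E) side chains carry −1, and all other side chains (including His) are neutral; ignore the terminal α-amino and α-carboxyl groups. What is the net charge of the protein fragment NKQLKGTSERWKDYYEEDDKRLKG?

Positive (K, R): K2, K5, R10, K12, K20, R21, K23 → +7.
Negative (D, E): E9, D13, E16, E17, D18, D19 → −6.
Net charge = (+7) + (−6) = +1.

+1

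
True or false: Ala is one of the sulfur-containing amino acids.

False

The sulfur-bearing residues are cysteine (–SH) and methionine (–S–CH₃).
Alanine is not in this group.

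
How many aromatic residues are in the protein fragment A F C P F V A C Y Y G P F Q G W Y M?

F, W, and Y each carry an aromatic ring on the side chain.
Matching residues: F2, F5, Y9, Y10, F13, W16, Y17.

7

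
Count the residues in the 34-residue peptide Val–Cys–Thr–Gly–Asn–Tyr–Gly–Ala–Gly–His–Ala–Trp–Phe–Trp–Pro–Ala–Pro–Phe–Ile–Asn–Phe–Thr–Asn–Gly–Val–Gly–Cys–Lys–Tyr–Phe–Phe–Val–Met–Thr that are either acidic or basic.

Acidic: D, E. Basic: H, K, R.
Acidic residues here: none (0).
Basic residues here: His10, Lys28 (2).
The two groups share no amino acid, so total = 0 + 2 = 2.

2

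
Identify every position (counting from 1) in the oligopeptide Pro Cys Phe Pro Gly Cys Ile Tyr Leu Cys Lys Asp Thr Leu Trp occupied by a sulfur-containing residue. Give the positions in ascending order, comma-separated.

Cysteine (C, thiol) and methionine (M, thioether) are the two sulfur-containing amino acids.
Matching residues: Cys2, Cys6, Cys10.

2, 6, 10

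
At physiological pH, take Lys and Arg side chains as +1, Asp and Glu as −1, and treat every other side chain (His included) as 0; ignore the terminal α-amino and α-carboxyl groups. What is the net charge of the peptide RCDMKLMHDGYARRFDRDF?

+1

Positive (K, R): R1, K5, R13, R14, R17 → +5.
Negative (D, E): D3, D9, D16, D18 → −4.
Net charge = (+5) + (−4) = +1.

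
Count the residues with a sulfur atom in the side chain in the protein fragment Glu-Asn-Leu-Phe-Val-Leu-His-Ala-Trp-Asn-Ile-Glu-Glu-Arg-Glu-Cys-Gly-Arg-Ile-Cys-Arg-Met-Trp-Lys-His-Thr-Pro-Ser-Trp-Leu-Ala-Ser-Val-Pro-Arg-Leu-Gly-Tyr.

3

Only Cys (C) and Met (M) have a sulfur atom in the side chain.
Matching residues: Cys16, Cys20, Met22.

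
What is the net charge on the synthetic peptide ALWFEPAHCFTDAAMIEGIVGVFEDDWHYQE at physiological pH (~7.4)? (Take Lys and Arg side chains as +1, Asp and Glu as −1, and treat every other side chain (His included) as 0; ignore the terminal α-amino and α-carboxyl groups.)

-7

Positive (K, R): none → +0.
Negative (D, E): E5, D12, E17, E24, D25, D26, E31 → −7.
Net charge = (+0) + (−7) = −7.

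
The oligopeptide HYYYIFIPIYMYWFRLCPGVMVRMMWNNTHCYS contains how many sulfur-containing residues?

6

The sulfur-bearing residues are cysteine (–SH) and methionine (–S–CH₃).
Matching residues: M11, C17, M21, M24, M25, C31.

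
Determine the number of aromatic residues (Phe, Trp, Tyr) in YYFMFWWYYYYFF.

Matching residues: Y1, Y2, F3, F5, W6, W7, Y8, Y9, Y10, Y11, F12, F13.

12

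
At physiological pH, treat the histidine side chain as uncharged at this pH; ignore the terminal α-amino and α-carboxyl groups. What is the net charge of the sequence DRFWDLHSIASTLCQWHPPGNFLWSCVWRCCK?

+1

The side chains ionized at physiological pH are Lys/Arg (+1) and Asp/Glu (−1); with His treated as neutral, nothing else contributes.
Positive (K, R): R2, R29, K32 → +3.
Negative (D, E): D1, D5 → −2.
Net charge = (+3) + (−2) = +1.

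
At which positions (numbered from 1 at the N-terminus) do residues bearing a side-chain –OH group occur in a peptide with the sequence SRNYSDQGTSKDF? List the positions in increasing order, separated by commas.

The –OH-bearing residues are Ser, Thr (aliphatic alcohols), and Tyr (phenol).
Matching residues: S1, Y4, S5, T9, S10.

1, 4, 5, 9, 10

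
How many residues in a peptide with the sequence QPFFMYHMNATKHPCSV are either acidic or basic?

3

Acidic: D, E. Basic: H, K, R.
Acidic residues here: none (0).
Basic residues here: H7, K12, H13 (3).
The two groups share no amino acid, so total = 0 + 3 = 3.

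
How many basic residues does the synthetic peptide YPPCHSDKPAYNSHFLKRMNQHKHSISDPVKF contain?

Lysine (K), arginine (R), and histidine (H) have basic, nitrogen-containing side chains.
Matching residues: H5, K8, H14, K17, R18, H22, K23, H24, K31.

9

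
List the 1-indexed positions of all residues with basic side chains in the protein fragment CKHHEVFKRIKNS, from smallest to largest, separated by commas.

2, 3, 4, 8, 9, 11

K, R, and H are the three residues with basic side chains (ε-amine, guanidinium, and imidazole respectively).
Matching residues: K2, H3, H4, K8, R9, K11.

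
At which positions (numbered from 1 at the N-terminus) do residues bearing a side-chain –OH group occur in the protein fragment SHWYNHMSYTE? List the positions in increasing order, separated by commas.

1, 4, 8, 9, 10

Serine (S), threonine (T), and tyrosine (Y) each carry a hydroxyl group on the side chain.
Matching residues: S1, Y4, S8, Y9, T10.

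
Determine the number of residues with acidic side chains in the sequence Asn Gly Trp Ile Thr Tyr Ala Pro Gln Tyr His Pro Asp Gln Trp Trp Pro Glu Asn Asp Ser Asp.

4

Only D (aspartate) and E (glutamate) carry a side-chain carboxylic acid.
Matching residues: Asp13, Glu18, Asp20, Asp22.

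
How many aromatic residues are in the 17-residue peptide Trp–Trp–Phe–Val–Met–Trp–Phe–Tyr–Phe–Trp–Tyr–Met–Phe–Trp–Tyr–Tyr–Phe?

Phenylalanine (F), tryptophan (W), and tyrosine (Y) have aromatic ring side chains.
Matching residues: Trp1, Trp2, Phe3, Trp6, Phe7, Tyr8, Phe9, Trp10, Tyr11, Phe13, Trp14, Tyr15, Tyr16, Phe17.

14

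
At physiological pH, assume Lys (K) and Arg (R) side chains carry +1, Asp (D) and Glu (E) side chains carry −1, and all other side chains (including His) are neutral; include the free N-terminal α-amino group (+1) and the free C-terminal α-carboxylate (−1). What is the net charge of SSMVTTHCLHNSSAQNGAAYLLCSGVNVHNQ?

Positive (K, R): none → +0.
Negative (D, E): none → −0.
The N-terminus (+1) and C-terminus (−1) cancel.
Net charge = (+0) + (−0) = 0.

0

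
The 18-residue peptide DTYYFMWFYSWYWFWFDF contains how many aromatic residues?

Phenylalanine (F), tryptophan (W), and tyrosine (Y) have aromatic ring side chains.
Matching residues: Y3, Y4, F5, W7, F8, Y9, W11, Y12, W13, F14, W15, F16, F18.

13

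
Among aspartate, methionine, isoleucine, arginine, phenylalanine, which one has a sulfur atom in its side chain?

Only Cys (C) and Met (M) have a sulfur atom in the side chain.
Of the listed options, only methionine belongs to this group.

methionine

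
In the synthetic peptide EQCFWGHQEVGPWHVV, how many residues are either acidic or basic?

Acidic: D, E. Basic: H, K, R.
Acidic residues here: E1, E9 (2).
Basic residues here: H7, H14 (2).
The two groups share no amino acid, so total = 2 + 2 = 4.

4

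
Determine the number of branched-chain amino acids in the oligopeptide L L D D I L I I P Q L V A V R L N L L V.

Valine (V), leucine (L), and isoleucine (I) are the branched-chain amino acids.
Matching residues: L1, L2, I5, L6, I7, I8, L11, V12, V14, L16, L18, L19, V20.

13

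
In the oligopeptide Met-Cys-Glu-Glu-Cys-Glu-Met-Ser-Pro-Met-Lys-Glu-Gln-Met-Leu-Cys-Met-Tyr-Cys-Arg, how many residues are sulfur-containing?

9

Only Cys (C) and Met (M) have a sulfur atom in the side chain.
Matching residues: Met1, Cys2, Cys5, Met7, Met10, Met14, Cys16, Met17, Cys19.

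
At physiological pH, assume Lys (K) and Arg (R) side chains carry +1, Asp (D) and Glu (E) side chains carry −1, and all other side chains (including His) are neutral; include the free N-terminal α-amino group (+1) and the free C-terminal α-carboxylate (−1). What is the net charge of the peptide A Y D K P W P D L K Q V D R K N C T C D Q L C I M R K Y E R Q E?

Positive (K, R): K4, K10, R14, K15, R26, K27, R30 → +7.
Negative (D, E): D3, D8, D13, D20, E29, E32 → −6.
The N-terminus (+1) and C-terminus (−1) cancel.
Net charge = (+7) + (−6) = +1.

+1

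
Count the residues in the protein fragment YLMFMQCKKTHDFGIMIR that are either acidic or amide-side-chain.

Acidic: D, E. Amide-side-chain: N, Q.
Acidic residues here: D12 (1).
Amide-side-chain residues here: Q6 (1).
The two groups share no amino acid, so total = 1 + 1 = 2.

2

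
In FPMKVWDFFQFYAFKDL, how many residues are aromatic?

The aromatic amino acids are Phe (F, benzyl), Trp (W, indole), and Tyr (Y, phenol).
Matching residues: F1, W6, F8, F9, F11, Y12, F14.

7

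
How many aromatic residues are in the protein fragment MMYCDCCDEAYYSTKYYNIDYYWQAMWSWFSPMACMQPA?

The aromatic amino acids are Phe (F, benzyl), Trp (W, indole), and Tyr (Y, phenol).
Matching residues: Y3, Y11, Y12, Y16, Y17, Y21, Y22, W23, W27, W29, F30.

11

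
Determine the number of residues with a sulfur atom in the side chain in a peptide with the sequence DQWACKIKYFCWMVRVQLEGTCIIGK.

4

Only Cys (C) and Met (M) have a sulfur atom in the side chain.
Matching residues: C5, C11, M13, C22.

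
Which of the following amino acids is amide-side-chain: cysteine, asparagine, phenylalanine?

asparagine

The amide-side-chain residues are Asn (N) and Gln (Q).
Of the listed options, only asparagine belongs to this group.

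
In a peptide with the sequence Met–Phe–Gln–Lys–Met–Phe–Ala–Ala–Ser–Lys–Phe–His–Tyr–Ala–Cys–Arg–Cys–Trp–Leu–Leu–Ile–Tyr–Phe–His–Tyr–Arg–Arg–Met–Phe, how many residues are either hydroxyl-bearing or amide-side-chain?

Hydroxyl-bearing: S, T, Y. Amide-side-chain: N, Q.
Hydroxyl-bearing residues here: Ser9, Tyr13, Tyr22, Tyr25 (4).
Amide-side-chain residues here: Gln3 (1).
The two groups share no amino acid, so total = 4 + 1 = 5.

5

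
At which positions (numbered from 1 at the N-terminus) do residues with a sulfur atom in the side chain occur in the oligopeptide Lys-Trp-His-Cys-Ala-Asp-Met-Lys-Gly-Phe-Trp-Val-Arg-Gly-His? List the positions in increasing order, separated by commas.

4, 7

The sulfur-bearing residues are cysteine (–SH) and methionine (–S–CH₃).
Matching residues: Cys4, Met7.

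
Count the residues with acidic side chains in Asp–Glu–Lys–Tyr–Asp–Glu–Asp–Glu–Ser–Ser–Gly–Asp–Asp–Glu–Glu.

Only D (aspartate) and E (glutamate) carry a side-chain carboxylic acid.
Matching residues: Asp1, Glu2, Asp5, Glu6, Asp7, Glu8, Asp12, Asp13, Glu14, Glu15.

10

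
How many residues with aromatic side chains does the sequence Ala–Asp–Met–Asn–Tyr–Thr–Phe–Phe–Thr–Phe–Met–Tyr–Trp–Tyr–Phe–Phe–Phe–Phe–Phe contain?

12

F, W, and Y each carry an aromatic ring on the side chain.
Matching residues: Tyr5, Phe7, Phe8, Phe10, Tyr12, Trp13, Tyr14, Phe15, Phe16, Phe17, Phe18, Phe19.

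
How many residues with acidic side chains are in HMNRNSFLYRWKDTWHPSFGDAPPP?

2

Aspartate (D) and glutamate (E) have carboxylic-acid side chains and are the acidic amino acids.
Matching residues: D13, D21.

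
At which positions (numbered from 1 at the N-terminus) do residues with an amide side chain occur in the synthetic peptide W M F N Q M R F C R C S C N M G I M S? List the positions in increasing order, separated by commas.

The amide-side-chain residues are Asn (N) and Gln (Q).
Matching residues: N4, Q5, N14.

4, 5, 14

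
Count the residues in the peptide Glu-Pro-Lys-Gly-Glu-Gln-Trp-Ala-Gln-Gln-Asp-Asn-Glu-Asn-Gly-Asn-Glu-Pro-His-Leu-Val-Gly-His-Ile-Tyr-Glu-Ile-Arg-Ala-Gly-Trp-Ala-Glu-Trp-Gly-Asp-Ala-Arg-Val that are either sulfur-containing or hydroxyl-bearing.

Sulfur-containing: C, M. Hydroxyl-bearing: S, T, Y.
Sulfur-containing residues here: none (0).
Hydroxyl-bearing residues here: Tyr25 (1).
The two groups share no amino acid, so total = 0 + 1 = 1.

1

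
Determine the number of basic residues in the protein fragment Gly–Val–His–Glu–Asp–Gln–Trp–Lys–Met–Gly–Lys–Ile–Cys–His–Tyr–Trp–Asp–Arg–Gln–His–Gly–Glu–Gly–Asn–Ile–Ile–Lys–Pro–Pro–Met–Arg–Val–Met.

Lysine (K), arginine (R), and histidine (H) have basic, nitrogen-containing side chains.
Matching residues: His3, Lys8, Lys11, His14, Arg18, His20, Lys27, Arg31.

8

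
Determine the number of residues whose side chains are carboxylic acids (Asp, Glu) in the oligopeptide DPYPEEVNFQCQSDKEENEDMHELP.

Matching residues: D1, E5, E6, D14, E16, E17, E19, D20, E23.

9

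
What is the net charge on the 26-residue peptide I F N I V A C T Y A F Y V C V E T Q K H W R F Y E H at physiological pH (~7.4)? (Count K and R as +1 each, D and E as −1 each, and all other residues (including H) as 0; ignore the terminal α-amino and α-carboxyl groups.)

0

Positive (K, R): K19, R22 → +2.
Negative (D, E): E16, E25 → −2.
Net charge = (+2) + (−2) = 0.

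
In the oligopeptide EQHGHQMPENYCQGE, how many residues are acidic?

Only D (aspartate) and E (glutamate) carry a side-chain carboxylic acid.
Matching residues: E1, E9, E15.

3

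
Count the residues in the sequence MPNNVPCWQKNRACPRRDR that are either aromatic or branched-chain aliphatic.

Aromatic: F, W, Y. Branched-chain aliphatic: I, L, V.
Aromatic residues here: W8 (1).
Branched-chain aliphatic residues here: V5 (1).
The two groups share no amino acid, so total = 1 + 1 = 2.

2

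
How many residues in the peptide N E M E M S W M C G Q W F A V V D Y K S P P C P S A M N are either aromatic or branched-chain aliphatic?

Aromatic: F, W, Y. Branched-chain aliphatic: I, L, V.
Aromatic residues here: W7, W12, F13, Y18 (4).
Branched-chain aliphatic residues here: V15, V16 (2).
The two groups share no amino acid, so total = 4 + 2 = 6.

6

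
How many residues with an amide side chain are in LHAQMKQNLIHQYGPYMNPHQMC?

6

Asparagine (N) and glutamine (Q) have uncharged amide side chains.
Matching residues: Q4, Q7, N8, Q12, N18, Q21.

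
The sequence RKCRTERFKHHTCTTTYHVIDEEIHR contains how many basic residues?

10

K, R, and H are the three residues with basic side chains (ε-amine, guanidinium, and imidazole respectively).
Matching residues: R1, K2, R4, R7, K9, H10, H11, H18, H25, R26.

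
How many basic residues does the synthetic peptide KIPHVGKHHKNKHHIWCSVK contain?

10

Lysine (K), arginine (R), and histidine (H) have basic, nitrogen-containing side chains.
Matching residues: K1, H4, K7, H8, H9, K10, K12, H13, H14, K20.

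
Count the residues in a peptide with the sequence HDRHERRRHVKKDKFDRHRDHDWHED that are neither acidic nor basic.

3

Acidic: D, E. Basic: K, R, H. All other residues are neither.
Matching residues: V10, F15, W23.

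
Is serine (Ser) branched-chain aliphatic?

Valine (V), leucine (L), and isoleucine (I) are the branched-chain amino acids.
Serine is not in this group.

No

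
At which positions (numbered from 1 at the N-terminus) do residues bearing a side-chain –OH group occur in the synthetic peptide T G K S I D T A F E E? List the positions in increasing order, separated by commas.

1, 4, 7

S, T, and Y are the three residues with a side-chain hydroxyl.
Matching residues: T1, S4, T7.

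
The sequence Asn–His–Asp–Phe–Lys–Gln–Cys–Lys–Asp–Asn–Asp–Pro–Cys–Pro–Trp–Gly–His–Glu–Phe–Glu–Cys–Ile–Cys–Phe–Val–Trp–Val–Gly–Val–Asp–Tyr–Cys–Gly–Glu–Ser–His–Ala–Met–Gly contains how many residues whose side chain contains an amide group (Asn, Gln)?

3

Matching residues: Asn1, Gln6, Asn10.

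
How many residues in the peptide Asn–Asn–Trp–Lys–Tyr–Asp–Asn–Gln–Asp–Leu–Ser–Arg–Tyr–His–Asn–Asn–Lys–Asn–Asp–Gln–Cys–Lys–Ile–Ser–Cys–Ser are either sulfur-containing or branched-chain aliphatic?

4

Sulfur-containing: C, M. Branched-chain aliphatic: I, L, V.
Sulfur-containing residues here: Cys21, Cys25 (2).
Branched-chain aliphatic residues here: Leu10, Ile23 (2).
The two groups share no amino acid, so total = 2 + 2 = 4.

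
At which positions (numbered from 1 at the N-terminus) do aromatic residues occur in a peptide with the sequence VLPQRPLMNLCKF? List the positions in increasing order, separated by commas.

13

Phenylalanine (F), tryptophan (W), and tyrosine (Y) have aromatic ring side chains.
Matching residues: F13.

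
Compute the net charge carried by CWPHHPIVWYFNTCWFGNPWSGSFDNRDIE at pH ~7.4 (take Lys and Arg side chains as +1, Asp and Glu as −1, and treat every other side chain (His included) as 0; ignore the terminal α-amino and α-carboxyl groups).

Positive (K, R): R27 → +1.
Negative (D, E): D25, D28, E30 → −3.
Net charge = (+1) + (−3) = −2.

-2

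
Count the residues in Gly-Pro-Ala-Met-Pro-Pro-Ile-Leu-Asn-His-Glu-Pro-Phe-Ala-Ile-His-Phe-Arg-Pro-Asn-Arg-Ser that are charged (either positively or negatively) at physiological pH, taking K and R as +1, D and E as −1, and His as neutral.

Charged side chains at pH ~7.4: K, R (positive); D, E (negative).
Matching residues: Glu11, Arg18, Arg21.

3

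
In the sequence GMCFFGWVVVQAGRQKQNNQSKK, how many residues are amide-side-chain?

Only N (asparagine) and Q (glutamine) carry a side-chain carboxamide.
Matching residues: Q11, Q15, Q17, N18, N19, Q20.

6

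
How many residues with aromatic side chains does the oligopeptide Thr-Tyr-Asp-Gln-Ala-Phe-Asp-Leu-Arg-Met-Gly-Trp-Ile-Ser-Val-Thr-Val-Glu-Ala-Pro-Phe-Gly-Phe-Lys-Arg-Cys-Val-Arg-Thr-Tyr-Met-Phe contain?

7

Phenylalanine (F), tryptophan (W), and tyrosine (Y) have aromatic ring side chains.
Matching residues: Tyr2, Phe6, Trp12, Phe21, Phe23, Tyr30, Phe32.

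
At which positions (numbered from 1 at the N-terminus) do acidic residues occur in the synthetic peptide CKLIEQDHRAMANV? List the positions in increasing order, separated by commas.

Aspartate (D) and glutamate (E) have carboxylic-acid side chains and are the acidic amino acids.
Matching residues: E5, D7.

5, 7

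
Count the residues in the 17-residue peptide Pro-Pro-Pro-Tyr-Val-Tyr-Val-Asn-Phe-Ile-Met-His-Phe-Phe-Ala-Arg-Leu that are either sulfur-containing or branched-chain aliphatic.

Sulfur-containing: C, M. Branched-chain aliphatic: I, L, V.
Sulfur-containing residues here: Met11 (1).
Branched-chain aliphatic residues here: Val5, Val7, Ile10, Leu17 (4).
The two groups share no amino acid, so total = 1 + 4 = 5.

5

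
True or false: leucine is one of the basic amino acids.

False

The basic amino acids are Lys (K), Arg (R), and His (H).
Leucine is not in this group.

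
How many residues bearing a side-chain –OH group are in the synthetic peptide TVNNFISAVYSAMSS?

S, T, and Y are the three residues with a side-chain hydroxyl.
Matching residues: T1, S7, Y10, S11, S14, S15.

6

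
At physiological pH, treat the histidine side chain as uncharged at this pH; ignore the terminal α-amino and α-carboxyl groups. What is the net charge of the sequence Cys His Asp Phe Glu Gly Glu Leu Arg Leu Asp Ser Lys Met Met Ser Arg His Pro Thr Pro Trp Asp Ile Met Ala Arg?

The side chains ionized at physiological pH are Lys/Arg (+1) and Asp/Glu (−1); with His treated as neutral, nothing else contributes.
Positive (K, R): Arg9, Lys13, Arg17, Arg27 → +4.
Negative (D, E): Asp3, Glu5, Glu7, Asp11, Asp23 → −5.
Net charge = (+4) + (−5) = −1.

-1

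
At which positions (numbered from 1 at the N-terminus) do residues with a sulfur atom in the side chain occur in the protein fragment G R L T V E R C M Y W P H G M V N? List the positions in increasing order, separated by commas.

Only Cys (C) and Met (M) have a sulfur atom in the side chain.
Matching residues: C8, M9, M15.

8, 9, 15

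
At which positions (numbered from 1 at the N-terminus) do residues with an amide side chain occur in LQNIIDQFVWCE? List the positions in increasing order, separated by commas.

Asparagine (N) and glutamine (Q) have uncharged amide side chains.
Matching residues: Q2, N3, Q7.

2, 3, 7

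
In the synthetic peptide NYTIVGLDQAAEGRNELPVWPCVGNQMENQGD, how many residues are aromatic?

2

The aromatic amino acids are Phe (F, benzyl), Trp (W, indole), and Tyr (Y, phenol).
Matching residues: Y2, W20.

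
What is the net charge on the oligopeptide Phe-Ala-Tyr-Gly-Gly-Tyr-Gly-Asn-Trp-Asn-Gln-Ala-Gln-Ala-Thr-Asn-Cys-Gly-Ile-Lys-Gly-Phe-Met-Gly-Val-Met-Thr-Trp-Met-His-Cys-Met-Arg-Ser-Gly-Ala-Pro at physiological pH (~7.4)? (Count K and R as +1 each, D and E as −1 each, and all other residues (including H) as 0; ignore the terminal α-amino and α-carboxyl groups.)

+2

Positive (K, R): Lys20, Arg33 → +2.
Negative (D, E): none → −0.
Net charge = (+2) + (−0) = +2.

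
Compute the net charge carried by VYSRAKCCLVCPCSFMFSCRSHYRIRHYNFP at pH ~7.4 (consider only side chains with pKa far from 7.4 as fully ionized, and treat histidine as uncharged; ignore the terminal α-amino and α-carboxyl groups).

+5

The side chains ionized at physiological pH are Lys/Arg (+1) and Asp/Glu (−1); with His treated as neutral, nothing else contributes.
Positive (K, R): R4, K6, R20, R24, R26 → +5.
Negative (D, E): none → −0.
Net charge = (+5) + (−0) = +5.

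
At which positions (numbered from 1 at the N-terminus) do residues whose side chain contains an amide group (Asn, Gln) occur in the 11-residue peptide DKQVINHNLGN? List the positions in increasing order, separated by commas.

3, 6, 8, 11

Matching residues: Q3, N6, N8, N11.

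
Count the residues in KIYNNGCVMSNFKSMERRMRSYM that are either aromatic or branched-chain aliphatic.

5

Aromatic: F, W, Y. Branched-chain aliphatic: I, L, V.
Aromatic residues here: Y3, F12, Y22 (3).
Branched-chain aliphatic residues here: I2, V8 (2).
The two groups share no amino acid, so total = 3 + 2 = 5.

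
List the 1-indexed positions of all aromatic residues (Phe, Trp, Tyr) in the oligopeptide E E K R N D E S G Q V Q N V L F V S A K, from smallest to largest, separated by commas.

16

Matching residues: F16.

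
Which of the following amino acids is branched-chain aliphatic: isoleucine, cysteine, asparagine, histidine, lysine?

isoleucine

V, L, and I make up the branched-chain aliphatic group.
Of the listed options, only isoleucine belongs to this group.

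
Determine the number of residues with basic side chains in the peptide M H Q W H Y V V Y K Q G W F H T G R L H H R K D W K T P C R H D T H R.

14

K, R, and H are the three residues with basic side chains (ε-amine, guanidinium, and imidazole respectively).
Matching residues: H2, H5, K10, H15, R18, H20, H21, R22, K23, K26, R30, H31, H34, R35.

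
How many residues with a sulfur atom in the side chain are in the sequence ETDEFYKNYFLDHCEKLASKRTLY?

1

The sulfur-bearing residues are cysteine (–SH) and methionine (–S–CH₃).
Matching residues: C14.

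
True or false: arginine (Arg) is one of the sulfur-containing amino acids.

Cysteine (C, thiol) and methionine (M, thioether) are the two sulfur-containing amino acids.
Arginine is not in this group.

False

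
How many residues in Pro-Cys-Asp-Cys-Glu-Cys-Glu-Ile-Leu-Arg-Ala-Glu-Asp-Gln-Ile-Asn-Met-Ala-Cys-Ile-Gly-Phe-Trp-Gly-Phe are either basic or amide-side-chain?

Basic: H, K, R. Amide-side-chain: N, Q.
Basic residues here: Arg10 (1).
Amide-side-chain residues here: Gln14, Asn16 (2).
The two groups share no amino acid, so total = 1 + 2 = 3.

3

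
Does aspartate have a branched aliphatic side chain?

No

The BCAAs are Val, Leu, and Ile — aliphatic side chains with a branch point.
Aspartate is not in this group.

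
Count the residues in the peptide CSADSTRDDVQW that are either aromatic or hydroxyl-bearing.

Aromatic: F, W, Y. Hydroxyl-bearing: S, T, Y.
Aromatic residues here: W12 (1).
Hydroxyl-bearing residues here: S2, S5, T6 (3).
(Y belongs to both groups, but none appear in this sequence.) Total = 1 + 3 = 4.

4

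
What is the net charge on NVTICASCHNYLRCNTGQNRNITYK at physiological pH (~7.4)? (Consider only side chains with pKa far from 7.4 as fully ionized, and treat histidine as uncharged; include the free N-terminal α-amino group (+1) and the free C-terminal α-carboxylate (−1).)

+3

The side chains ionized at physiological pH are Lys/Arg (+1) and Asp/Glu (−1); with His treated as neutral, nothing else contributes.
Positive (K, R): R13, R20, K25 → +3.
Negative (D, E): none → −0.
The N-terminus (+1) and C-terminus (−1) cancel.
Net charge = (+3) + (−0) = +3.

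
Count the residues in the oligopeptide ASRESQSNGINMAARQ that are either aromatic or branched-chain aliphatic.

1

Aromatic: F, W, Y. Branched-chain aliphatic: I, L, V.
Aromatic residues here: none (0).
Branched-chain aliphatic residues here: I10 (1).
The two groups share no amino acid, so total = 0 + 1 = 1.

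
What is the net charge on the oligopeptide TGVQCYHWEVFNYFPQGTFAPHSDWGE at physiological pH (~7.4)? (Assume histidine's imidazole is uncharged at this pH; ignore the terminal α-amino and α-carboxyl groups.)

-3

At pH ~7.4 the Lys and Arg side chains are protonated (+1), the Asp and Glu side chains are deprotonated (−1), and with His taken as neutral all other side chains carry no charge.
Positive (K, R): none → +0.
Negative (D, E): E9, D24, E27 → −3.
Net charge = (+0) + (−3) = −3.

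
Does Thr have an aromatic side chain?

No

Phenylalanine (F), tryptophan (W), and tyrosine (Y) have aromatic ring side chains.
Threonine is not in this group.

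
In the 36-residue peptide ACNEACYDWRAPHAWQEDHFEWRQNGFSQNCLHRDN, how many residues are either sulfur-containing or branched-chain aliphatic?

Sulfur-containing: C, M. Branched-chain aliphatic: I, L, V.
Sulfur-containing residues here: C2, C6, C31 (3).
Branched-chain aliphatic residues here: L32 (1).
The two groups share no amino acid, so total = 3 + 1 = 4.

4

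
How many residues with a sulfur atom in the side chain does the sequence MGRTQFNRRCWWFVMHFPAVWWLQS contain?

3

Only Cys (C) and Met (M) have a sulfur atom in the side chain.
Matching residues: M1, C10, M15.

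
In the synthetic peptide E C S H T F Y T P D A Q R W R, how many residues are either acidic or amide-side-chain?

Acidic: D, E. Amide-side-chain: N, Q.
Acidic residues here: E1, D10 (2).
Amide-side-chain residues here: Q12 (1).
The two groups share no amino acid, so total = 2 + 1 = 3.

3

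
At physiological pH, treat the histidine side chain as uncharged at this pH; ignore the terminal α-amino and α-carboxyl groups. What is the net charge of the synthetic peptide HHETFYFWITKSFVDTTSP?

Near pH 7.4, K and R contribute +1 each, D and E contribute −1 each, and every other side chain (His included, as stated) is uncharged.
Positive (K, R): K11 → +1.
Negative (D, E): E3, D15 → −2.
Net charge = (+1) + (−2) = −1.

-1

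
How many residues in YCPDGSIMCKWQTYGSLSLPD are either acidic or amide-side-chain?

3

Acidic: D, E. Amide-side-chain: N, Q.
Acidic residues here: D4, D21 (2).
Amide-side-chain residues here: Q12 (1).
The two groups share no amino acid, so total = 2 + 1 = 3.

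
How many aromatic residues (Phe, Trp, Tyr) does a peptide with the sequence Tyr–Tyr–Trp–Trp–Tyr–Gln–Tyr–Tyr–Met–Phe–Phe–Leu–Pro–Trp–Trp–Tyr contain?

12

Matching residues: Tyr1, Tyr2, Trp3, Trp4, Tyr5, Tyr7, Tyr8, Phe10, Phe11, Trp14, Trp15, Tyr16.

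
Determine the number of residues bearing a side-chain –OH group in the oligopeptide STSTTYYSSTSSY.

Serine (S), threonine (T), and tyrosine (Y) each carry a hydroxyl group on the side chain.
Matching residues: S1, T2, S3, T4, T5, Y6, Y7, S8, S9, T10, S11, S12, Y13.

13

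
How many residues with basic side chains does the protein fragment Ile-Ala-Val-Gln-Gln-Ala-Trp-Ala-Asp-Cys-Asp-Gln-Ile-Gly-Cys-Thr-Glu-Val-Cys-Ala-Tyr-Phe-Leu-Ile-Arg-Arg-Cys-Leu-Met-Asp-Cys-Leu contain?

2

Lysine (K), arginine (R), and histidine (H) have basic, nitrogen-containing side chains.
Matching residues: Arg25, Arg26.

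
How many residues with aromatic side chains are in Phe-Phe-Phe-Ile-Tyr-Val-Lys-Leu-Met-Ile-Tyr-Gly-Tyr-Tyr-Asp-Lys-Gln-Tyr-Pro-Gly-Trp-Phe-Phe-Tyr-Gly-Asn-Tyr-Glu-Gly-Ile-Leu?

13

The aromatic amino acids are Phe (F, benzyl), Trp (W, indole), and Tyr (Y, phenol).
Matching residues: Phe1, Phe2, Phe3, Tyr5, Tyr11, Tyr13, Tyr14, Tyr18, Trp21, Phe22, Phe23, Tyr24, Tyr27.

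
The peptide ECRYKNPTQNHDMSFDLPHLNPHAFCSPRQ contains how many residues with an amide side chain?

5

Asparagine (N) and glutamine (Q) have uncharged amide side chains.
Matching residues: N6, Q9, N10, N21, Q30.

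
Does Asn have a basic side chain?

No

Lysine (K), arginine (R), and histidine (H) have basic, nitrogen-containing side chains.
Asparagine is not in this group.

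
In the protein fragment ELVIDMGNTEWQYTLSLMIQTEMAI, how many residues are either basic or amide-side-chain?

Basic: H, K, R. Amide-side-chain: N, Q.
Basic residues here: none (0).
Amide-side-chain residues here: N8, Q12, Q20 (3).
The two groups share no amino acid, so total = 0 + 3 = 3.

3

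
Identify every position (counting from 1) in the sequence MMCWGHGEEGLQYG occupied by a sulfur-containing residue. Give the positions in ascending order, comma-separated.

The sulfur-bearing residues are cysteine (–SH) and methionine (–S–CH₃).
Matching residues: M1, M2, C3.

1, 2, 3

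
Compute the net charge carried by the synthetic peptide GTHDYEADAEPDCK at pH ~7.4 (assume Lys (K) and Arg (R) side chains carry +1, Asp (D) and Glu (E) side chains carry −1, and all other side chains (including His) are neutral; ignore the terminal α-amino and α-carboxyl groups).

-4

Positive (K, R): K14 → +1.
Negative (D, E): D4, E6, D8, E10, D12 → −5.
Net charge = (+1) + (−5) = −4.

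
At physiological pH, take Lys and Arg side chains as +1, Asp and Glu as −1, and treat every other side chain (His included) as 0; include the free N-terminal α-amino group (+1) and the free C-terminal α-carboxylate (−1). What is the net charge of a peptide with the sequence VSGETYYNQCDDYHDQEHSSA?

Positive (K, R): none → +0.
Negative (D, E): E4, D11, D12, D15, E17 → −5.
The N-terminus (+1) and C-terminus (−1) cancel.
Net charge = (+0) + (−5) = −5.

-5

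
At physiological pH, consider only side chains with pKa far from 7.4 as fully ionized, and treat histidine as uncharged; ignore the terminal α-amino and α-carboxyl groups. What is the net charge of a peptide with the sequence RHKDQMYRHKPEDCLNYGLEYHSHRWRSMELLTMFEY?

0

At pH ~7.4 the Lys and Arg side chains are protonated (+1), the Asp and Glu side chains are deprotonated (−1), and with His taken as neutral all other side chains carry no charge.
Positive (K, R): R1, K3, R8, K10, R25, R27 → +6.
Negative (D, E): D4, E12, D13, E20, E30, E36 → −6.
Net charge = (+6) + (−6) = 0.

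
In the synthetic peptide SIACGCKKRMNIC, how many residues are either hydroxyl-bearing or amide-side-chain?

Hydroxyl-bearing: S, T, Y. Amide-side-chain: N, Q.
Hydroxyl-bearing residues here: S1 (1).
Amide-side-chain residues here: N11 (1).
The two groups share no amino acid, so total = 1 + 1 = 2.

2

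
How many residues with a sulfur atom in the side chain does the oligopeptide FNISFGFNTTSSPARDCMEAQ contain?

2

Cysteine (C, thiol) and methionine (M, thioether) are the two sulfur-containing amino acids.
Matching residues: C17, M18.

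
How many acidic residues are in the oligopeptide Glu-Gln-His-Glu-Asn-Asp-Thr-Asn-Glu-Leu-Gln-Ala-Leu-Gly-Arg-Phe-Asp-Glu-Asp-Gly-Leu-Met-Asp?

Only D (aspartate) and E (glutamate) carry a side-chain carboxylic acid.
Matching residues: Glu1, Glu4, Asp6, Glu9, Asp17, Glu18, Asp19, Asp23.

8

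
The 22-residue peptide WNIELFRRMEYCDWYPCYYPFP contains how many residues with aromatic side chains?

8

The aromatic amino acids are Phe (F, benzyl), Trp (W, indole), and Tyr (Y, phenol).
Matching residues: W1, F6, Y11, W14, Y15, Y18, Y19, F21.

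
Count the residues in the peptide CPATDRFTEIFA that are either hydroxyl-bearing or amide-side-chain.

Hydroxyl-bearing: S, T, Y. Amide-side-chain: N, Q.
Hydroxyl-bearing residues here: T4, T8 (2).
Amide-side-chain residues here: none (0).
The two groups share no amino acid, so total = 2 + 0 = 2.

2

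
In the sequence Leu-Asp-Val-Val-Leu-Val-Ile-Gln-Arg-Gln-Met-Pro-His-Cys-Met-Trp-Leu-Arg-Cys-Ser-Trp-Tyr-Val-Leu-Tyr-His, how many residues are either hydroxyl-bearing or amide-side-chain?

5

Hydroxyl-bearing: S, T, Y. Amide-side-chain: N, Q.
Hydroxyl-bearing residues here: Ser20, Tyr22, Tyr25 (3).
Amide-side-chain residues here: Gln8, Gln10 (2).
The two groups share no amino acid, so total = 3 + 2 = 5.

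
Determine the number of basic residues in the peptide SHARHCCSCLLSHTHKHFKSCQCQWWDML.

8

Lysine (K), arginine (R), and histidine (H) have basic, nitrogen-containing side chains.
Matching residues: H2, R4, H5, H13, H15, K16, H17, K19.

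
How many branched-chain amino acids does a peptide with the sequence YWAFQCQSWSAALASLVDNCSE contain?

Valine (V), leucine (L), and isoleucine (I) are the branched-chain amino acids.
Matching residues: L13, L16, V17.

3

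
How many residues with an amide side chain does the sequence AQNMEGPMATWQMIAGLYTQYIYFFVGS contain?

The amide-side-chain residues are Asn (N) and Gln (Q).
Matching residues: Q2, N3, Q12, Q20.

4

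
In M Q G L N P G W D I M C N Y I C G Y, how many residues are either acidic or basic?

Acidic: D, E. Basic: H, K, R.
Acidic residues here: D9 (1).
Basic residues here: none (0).
The two groups share no amino acid, so total = 1 + 0 = 1.

1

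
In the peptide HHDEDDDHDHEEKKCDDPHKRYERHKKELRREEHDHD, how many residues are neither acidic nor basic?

Acidic: D, E. Basic: K, R, H. All other residues are neither.
Matching residues: C15, P18, Y22, L29.

4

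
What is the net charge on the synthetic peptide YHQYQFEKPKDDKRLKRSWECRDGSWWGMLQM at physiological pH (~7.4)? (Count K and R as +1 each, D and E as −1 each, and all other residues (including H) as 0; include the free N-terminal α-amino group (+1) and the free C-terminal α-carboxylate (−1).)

Positive (K, R): K8, K10, K13, R14, K16, R17, R22 → +7.
Negative (D, E): E7, D11, D12, E20, D23 → −5.
The N-terminus (+1) and C-terminus (−1) cancel.
Net charge = (+7) + (−5) = +2.

+2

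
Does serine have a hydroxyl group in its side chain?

Yes

S, T, and Y are the three residues with a side-chain hydroxyl.
Serine is in this group.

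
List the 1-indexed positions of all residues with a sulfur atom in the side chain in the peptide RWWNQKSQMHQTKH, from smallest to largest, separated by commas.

Only Cys (C) and Met (M) have a sulfur atom in the side chain.
Matching residues: M9.

9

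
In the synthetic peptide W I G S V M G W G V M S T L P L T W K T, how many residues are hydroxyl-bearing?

Serine (S), threonine (T), and tyrosine (Y) each carry a hydroxyl group on the side chain.
Matching residues: S4, S12, T13, T17, T20.

5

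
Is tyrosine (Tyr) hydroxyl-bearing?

Serine (S), threonine (T), and tyrosine (Y) each carry a hydroxyl group on the side chain.
Tyrosine is in this group.

Yes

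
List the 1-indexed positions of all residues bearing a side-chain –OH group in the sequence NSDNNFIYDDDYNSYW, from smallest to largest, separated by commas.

Serine (S), threonine (T), and tyrosine (Y) each carry a hydroxyl group on the side chain.
Matching residues: S2, Y8, Y12, S14, Y15.

2, 8, 12, 14, 15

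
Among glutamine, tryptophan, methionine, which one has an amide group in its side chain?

Only N (asparagine) and Q (glutamine) carry a side-chain carboxamide.
Of the listed options, only glutamine belongs to this group.

glutamine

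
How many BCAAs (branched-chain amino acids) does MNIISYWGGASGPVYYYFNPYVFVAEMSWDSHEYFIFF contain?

6

V, L, and I make up the branched-chain aliphatic group.
Matching residues: I3, I4, V14, V22, V24, I36.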